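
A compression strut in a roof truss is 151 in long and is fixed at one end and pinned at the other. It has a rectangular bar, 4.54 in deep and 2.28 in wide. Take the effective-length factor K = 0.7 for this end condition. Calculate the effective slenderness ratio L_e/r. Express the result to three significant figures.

λ ≈ 161

For a rectangle r_min = b/√12 = 2.28/√12 = 0.6582 in
L_e = K·L = 0.7 × 151 = 105.7 in
λ = L_e / r_min = 105.70 / 0.6582 = 161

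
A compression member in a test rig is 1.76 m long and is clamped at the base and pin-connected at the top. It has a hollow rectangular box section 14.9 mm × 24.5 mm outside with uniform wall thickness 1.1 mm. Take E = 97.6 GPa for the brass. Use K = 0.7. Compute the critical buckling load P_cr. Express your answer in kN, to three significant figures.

P_cr ≈ 1.87 kN

Inner dimensions: h_i = 24.5 − 2×1.1 = 22.30 mm, b_i = 14.9 − 2×1.1 = 12.70 mm
Weak-axis I_min = (h_o·b_o³ − h_i·b_i³)/12 with b_o = 14.9, b_i = 12.70 mm (shorter outer/inner sides).
I_min = (24.5×14.9³ − 22.30×12.70³)/12 = 2.947×10^3 mm⁴
I = 2.947×10^3 mm⁴ = 2.947×10^-9 m⁴
Effective length L_e = K·L = 0.7 × 1.76 = 1.232 m
P_cr = π²EI / L_e² = π² × 97.6×10⁹ × 2.947×10^-9 / 1.232² = 1.870×10^3 N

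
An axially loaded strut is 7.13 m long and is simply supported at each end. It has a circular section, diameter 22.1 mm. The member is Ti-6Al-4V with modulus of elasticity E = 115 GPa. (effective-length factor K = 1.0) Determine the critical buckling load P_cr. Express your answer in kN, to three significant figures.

I = πd⁴/64 = π×22.1⁴/64 = 1.171×10^4 mm⁴
I = 1.171×10^4 mm⁴ = 1.171×10^-8 m⁴
Effective length L_e = K·L = 1 × 7.13 = 7.130 m
P_cr = π²EI / L_e² = π² × 115×10⁹ × 1.171×10^-8 / 7.130² = 261.4 N

P_cr ≈ 0.261 kN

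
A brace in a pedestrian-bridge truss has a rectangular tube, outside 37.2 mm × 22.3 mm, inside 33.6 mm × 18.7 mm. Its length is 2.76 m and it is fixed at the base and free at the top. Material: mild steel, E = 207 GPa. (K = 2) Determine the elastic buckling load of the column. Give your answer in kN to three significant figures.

P_cr ≈ 1.08 kN

Weak-axis I_min = (h_o·b_o³ − h_i·b_i³)/12 with b_o = 22.3, b_i = 18.70 mm (shorter outer/inner sides).
I_min = (37.2×22.3³ − 33.60×18.70³)/12 = 1.607×10^4 mm⁴
I = 1.607×10^4 mm⁴ = 1.607×10^-8 m⁴
Effective length L_e = K·L = 2 × 2.76 = 5.520 m
P_cr = π²EI / L_e² = π² × 207×10⁹ × 1.607×10^-8 / 5.520² = 1.077×10^3 N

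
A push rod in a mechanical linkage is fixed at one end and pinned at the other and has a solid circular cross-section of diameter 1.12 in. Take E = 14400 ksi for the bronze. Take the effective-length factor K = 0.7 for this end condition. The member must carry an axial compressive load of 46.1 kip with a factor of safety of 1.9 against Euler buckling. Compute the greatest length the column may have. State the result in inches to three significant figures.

I = πd⁴/64 = π×1.12⁴/64 = 7.724×10^-2 in⁴
Required critical load P_cr = n·P = 1.9 × 46.1 = 87.59 kip = 8.759×10^4 lb
From P_cr = π²EI/(K·L)²:  L = (1/K)·√(π²EI/P_cr) = (1/0.7)·√(π²×1.44×10^7×7.724×10^-2/8.759×10^4)
L = 16.0 in

L_max ≈ 16.0 in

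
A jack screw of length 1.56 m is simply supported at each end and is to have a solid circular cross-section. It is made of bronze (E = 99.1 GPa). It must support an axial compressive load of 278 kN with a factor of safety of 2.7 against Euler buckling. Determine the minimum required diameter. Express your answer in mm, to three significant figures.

Required P_cr = n·P = 2.7 × 278 = 750.6 kN
L_e = K·L = 1 × 1.56 = 1.560 m
Required I = P_cr·L_e²/(π²E) = 7.506×10^5 × 1.560² / (π² × 9.91×10^10) = 1.868×10^-6 m⁴
I_req = 1.868×10^6 mm⁴
Solid circle: I = πd⁴/64  ⇒  d = (64I/π)^(1/4) = (64×1.868×10^6/π)^(1/4) = 78.5 mm

d ≈ 78.5 mm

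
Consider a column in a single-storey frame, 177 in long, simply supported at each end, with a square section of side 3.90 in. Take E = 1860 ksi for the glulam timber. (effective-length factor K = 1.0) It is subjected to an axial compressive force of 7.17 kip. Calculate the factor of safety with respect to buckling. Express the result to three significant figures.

n ≈ 1.58

I = a⁴/12 = 3.90⁴/12 = 19.28 in⁴
Effective length L_e = K·L = 1 × 177 = 177.0 in
P_cr = π²EI / L_e² = π² × 1860×10³ × 19.28 / 177.0² = 1.130×10^4 lb
Factor of safety n = P_cr / P = 11.296 / 7.17 = 1.58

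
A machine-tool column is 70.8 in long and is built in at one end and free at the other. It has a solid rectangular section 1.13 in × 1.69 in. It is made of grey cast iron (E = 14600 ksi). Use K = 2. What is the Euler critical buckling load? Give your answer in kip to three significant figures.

Buckling occurs about the weak axis: I_min = h·b³/12 with b = 1.13 in (the shorter side).
I_min = 1.69×1.13³/12 = 0.2032 in⁴
Effective length L_e = K·L = 2 × 70.8 = 141.6 in
P_cr = π²EI / L_e² = π² × 14600×10³ × 0.2032 / 141.6² = 1.460×10^3 lb

P_cr ≈ 1.46 kip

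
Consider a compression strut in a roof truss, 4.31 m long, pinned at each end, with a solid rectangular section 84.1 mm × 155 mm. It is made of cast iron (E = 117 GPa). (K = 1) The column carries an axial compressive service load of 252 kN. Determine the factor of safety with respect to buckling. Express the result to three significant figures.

n ≈ 1.90

Buckling occurs about the weak axis: I_min = h·b³/12 with b = 84.1 mm (the shorter side).
I_min = 155×84.1³/12 = 7.683×10^6 mm⁴
I = 7.683×10^6 mm⁴ = 7.683×10^-6 m⁴
Effective length L_e = K·L = 1 × 4.31 = 4.310 m
P_cr = π²EI / L_e² = π² × 117×10⁹ × 7.683×10^-6 / 4.310² = 4.776×10^5 N
Factor of safety n = P_cr / P = 477.61 / 252 = 1.90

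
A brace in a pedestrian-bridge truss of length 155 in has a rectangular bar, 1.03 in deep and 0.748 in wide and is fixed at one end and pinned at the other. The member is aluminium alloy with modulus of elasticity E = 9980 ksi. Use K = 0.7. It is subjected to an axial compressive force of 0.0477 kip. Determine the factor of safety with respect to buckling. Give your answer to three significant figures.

Buckling occurs about the weak axis: I_min = h·b³/12 with b = 0.748 in (the shorter side).
I_min = 1.03×0.748³/12 = 3.592×10^-2 in⁴
Effective length L_e = K·L = 0.7 × 155 = 108.5 in
P_cr = π²EI / L_e² = π² × 9980×10³ × 3.592×10^-2 / 108.5² = 300.6 lb
Factor of safety n = P_cr / P = 0.30056 / 0.0477 = 6.30

n ≈ 6.30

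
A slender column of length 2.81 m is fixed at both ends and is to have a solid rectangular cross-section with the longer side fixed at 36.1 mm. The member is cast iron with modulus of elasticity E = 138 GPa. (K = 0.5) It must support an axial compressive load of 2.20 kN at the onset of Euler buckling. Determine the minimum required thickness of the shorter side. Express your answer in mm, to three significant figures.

L_e = K·L = 0.5 × 2.81 = 1.405 m
Required I = P_cr·L_e²/(π²E) = 2.200×10^3 × 1.405² / (π² × 1.38×10^11) = 3.189×10^-9 m⁴
I_req = 3.189×10^3 mm⁴
Rectangle, weak axis: I_min = h·b³/12 with h = 36.1 mm fixed  ⇒  b = (12I/h)^(1/3) = 10.2 mm

b ≈ 10.2 mm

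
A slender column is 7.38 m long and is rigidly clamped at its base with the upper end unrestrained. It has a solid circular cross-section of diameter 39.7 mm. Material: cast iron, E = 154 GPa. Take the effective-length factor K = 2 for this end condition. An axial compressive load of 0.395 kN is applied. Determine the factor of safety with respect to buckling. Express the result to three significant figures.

n ≈ 2.15

I = πd⁴/64 = π×39.7⁴/64 = 1.219×10^5 mm⁴
I = 1.219×10^5 mm⁴ = 1.219×10^-7 m⁴
Effective length L_e = K·L = 2 × 7.38 = 14.76 m
P_cr = π²EI / L_e² = π² × 154×10⁹ × 1.219×10^-7 / 14.76² = 850.7 N
Factor of safety n = P_cr / P = 0.85071 / 0.395 = 2.15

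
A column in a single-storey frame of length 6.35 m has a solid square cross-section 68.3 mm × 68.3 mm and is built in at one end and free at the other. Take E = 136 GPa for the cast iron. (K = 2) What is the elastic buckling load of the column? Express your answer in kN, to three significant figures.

I = a⁴/12 = 68.3⁴/12 = 1.813×10^6 mm⁴
I = 1.813×10^6 mm⁴ = 1.813×10^-6 m⁴
Effective length L_e = K·L = 2 × 6.35 = 12.70 m
P_cr = π²EI / L_e² = π² × 136×10⁹ × 1.813×10^-6 / 12.70² = 1.509×10^4 N

P_cr ≈ 15.1 kN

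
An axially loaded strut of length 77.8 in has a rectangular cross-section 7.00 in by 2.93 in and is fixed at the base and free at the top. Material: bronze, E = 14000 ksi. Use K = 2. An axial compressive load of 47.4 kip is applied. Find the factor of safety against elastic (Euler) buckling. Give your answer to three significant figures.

Buckling occurs about the weak axis: I_min = h·b³/12 with b = 2.93 in (the shorter side).
I_min = 7.00×2.93³/12 = 14.67 in⁴
Effective length L_e = K·L = 2 × 77.8 = 155.6 in
P_cr = π²EI / L_e² = π² × 14000×10³ × 14.67 / 155.6² = 8.374×10^4 lb
Factor of safety n = P_cr / P = 83.739 / 47.4 = 1.77

n ≈ 1.77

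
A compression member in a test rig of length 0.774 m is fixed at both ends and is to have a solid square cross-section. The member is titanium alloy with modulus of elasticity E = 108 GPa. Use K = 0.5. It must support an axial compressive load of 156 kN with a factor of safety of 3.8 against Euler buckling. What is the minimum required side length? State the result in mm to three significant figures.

a ≈ 31.6 mm

Required P_cr = n·P = 3.8 × 156 = 592.8 kN
L_e = K·L = 0.5 × 0.774 = 0.3870 m
Required I = P_cr·L_e²/(π²E) = 5.928×10^5 × 0.3870² / (π² × 1.08×10^11) = 8.329×10^-8 m⁴
I_req = 8.329×10^4 mm⁴
Solid square: I = a⁴/12  ⇒  a = (12I)^(1/4) = (12×8.329×10^4)^(1/4) = 31.6 mm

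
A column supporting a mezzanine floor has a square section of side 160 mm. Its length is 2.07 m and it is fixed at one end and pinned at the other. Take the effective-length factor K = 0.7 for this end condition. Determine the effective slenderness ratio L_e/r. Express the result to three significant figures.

I = a⁴/12 = 160⁴/12 = 5.461×10^7 mm⁴
A = 2.560×10^4 mm²;  r_min = √(I/A) = √(5.461×10^7/2.560×10^4) = 46.19 mm
L_e = K·L = 0.7 × 2.07 m = 1.449 m = 1449.0 mm
λ = L_e / r_min = 1449.0 / 46.19 = 31.4

λ ≈ 31.4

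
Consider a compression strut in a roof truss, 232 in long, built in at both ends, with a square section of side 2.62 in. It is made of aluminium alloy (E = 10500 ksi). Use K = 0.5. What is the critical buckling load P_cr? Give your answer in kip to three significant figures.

P_cr ≈ 30.2 kip

I = a⁴/12 = 2.62⁴/12 = 3.927 in⁴
Effective length L_e = K·L = 0.5 × 232 = 116.0 in
P_cr = π²EI / L_e² = π² × 10500×10³ × 3.927 / 116.0² = 3.024×10^4 lb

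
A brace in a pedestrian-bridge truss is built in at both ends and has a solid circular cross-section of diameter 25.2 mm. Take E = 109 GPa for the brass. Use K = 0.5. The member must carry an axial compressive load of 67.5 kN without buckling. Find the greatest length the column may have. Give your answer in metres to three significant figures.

L_max ≈ 1.12 m

I = πd⁴/64 = π×25.2⁴/64 = 1.980×10^4 mm⁴
I = 1.980×10^-8 m⁴
At the buckling limit P_cr = P = 6.750×10^4 N
From P_cr = π²EI/(K·L)²:  L = (1/K)·√(π²EI/P_cr) = (1/0.5)·√(π²×1.09×10^11×1.980×10^-8/6.750×10^4)
L = 1.12 m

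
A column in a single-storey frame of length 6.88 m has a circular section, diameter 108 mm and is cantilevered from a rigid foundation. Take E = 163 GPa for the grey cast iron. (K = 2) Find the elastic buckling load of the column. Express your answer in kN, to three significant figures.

P_cr ≈ 56.7 kN

I = πd⁴/64 = π×108⁴/64 = 6.678×10^6 mm⁴
I = 6.678×10^6 mm⁴ = 6.678×10^-6 m⁴
Effective length L_e = K·L = 2 × 6.88 = 13.76 m
P_cr = π²EI / L_e² = π² × 163×10⁹ × 6.678×10^-6 / 13.76² = 5.674×10^4 N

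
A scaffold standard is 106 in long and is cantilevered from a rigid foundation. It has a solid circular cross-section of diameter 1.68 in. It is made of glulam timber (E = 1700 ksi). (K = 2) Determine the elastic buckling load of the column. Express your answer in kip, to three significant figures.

P_cr ≈ 0.146 kip

I = πd⁴/64 = π×1.68⁴/64 = 0.3910 in⁴
Effective length L_e = K·L = 2 × 106 = 212.0 in
P_cr = π²EI / L_e² = π² × 1700×10³ × 0.3910 / 212.0² = 146.0 lb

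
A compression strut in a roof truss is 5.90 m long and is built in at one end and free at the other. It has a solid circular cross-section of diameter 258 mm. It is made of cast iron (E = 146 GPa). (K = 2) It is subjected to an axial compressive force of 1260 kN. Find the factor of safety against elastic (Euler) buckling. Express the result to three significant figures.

I = πd⁴/64 = π×258⁴/64 = 2.175×10^8 mm⁴
I = 2.175×10^8 mm⁴ = 2.175×10^-4 m⁴
Effective length L_e = K·L = 2 × 5.90 = 11.80 m
P_cr = π²EI / L_e² = π² × 146×10⁹ × 2.175×10^-4 / 11.80² = 2.251×10^6 N
Factor of safety n = P_cr / P = 2250.8 / 1260 = 1.79

n ≈ 1.79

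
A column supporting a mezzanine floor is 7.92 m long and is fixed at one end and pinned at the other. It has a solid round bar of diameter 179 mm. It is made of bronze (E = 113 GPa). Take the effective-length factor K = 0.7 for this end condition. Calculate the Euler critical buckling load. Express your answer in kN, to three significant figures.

P_cr ≈ 1830 kN

I = πd⁴/64 = π×179⁴/64 = 5.039×10^7 mm⁴
I = 5.039×10^7 mm⁴ = 5.039×10^-5 m⁴
Effective length L_e = K·L = 0.7 × 7.92 = 5.544 m
P_cr = π²EI / L_e² = π² × 113×10⁹ × 5.039×10^-5 / 5.544² = 1.829×10^6 N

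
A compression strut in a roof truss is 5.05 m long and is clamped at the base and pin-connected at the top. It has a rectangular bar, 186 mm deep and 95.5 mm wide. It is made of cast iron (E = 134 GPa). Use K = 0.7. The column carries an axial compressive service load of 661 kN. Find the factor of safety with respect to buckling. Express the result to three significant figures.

n ≈ 2.16

Buckling occurs about the weak axis: I_min = h·b³/12 with b = 95.5 mm (the shorter side).
I_min = 186×95.5³/12 = 1.350×10^7 mm⁴
I = 1.350×10^7 mm⁴ = 1.350×10^-5 m⁴
Effective length L_e = K·L = 0.7 × 5.05 = 3.535 m
P_cr = π²EI / L_e² = π² × 134×10⁹ × 1.350×10^-5 / 3.535² = 1.429×10^6 N
Factor of safety n = P_cr / P = 1428.8 / 661 = 2.16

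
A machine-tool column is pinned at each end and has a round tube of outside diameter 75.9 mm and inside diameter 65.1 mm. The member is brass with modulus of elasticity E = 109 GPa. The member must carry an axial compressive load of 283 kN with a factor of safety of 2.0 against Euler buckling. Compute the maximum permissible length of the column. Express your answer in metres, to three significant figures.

L_max ≈ 1.19 m

d_o = 75.9 mm, d_i = 65.1 mm
I = π(d_o⁴ − d_i⁴)/64 = π(75.9⁴ − 65.10⁴)/64 = 7.474×10^5 mm⁴
I = 7.474×10^-7 m⁴
Required critical load P_cr = n·P = 2.0 × 283 = 566.0 kN = 5.660×10^5 N
From P_cr = π²EI/(K·L)²:  L = (1/K)·√(π²EI/P_cr) = (1/1)·√(π²×1.09×10^11×7.474×10^-7/5.660×10^5)
L = 1.19 m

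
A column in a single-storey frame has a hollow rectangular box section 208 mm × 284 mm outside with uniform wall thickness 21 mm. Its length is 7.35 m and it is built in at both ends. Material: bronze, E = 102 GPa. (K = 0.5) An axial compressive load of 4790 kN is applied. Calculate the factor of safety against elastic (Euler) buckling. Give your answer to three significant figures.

Inner dimensions: h_i = 284 − 2×21 = 242.0 mm, b_i = 208 − 2×21 = 166.0 mm
Weak-axis I_min = (h_o·b_o³ − h_i·b_i³)/12 with b_o = 208, b_i = 166.0 mm (shorter outer/inner sides).
I_min = (284×208³ − 242.0×166.0³)/12 = 1.207×10^8 mm⁴
I = 1.207×10^8 mm⁴ = 1.207×10^-4 m⁴
Effective length L_e = K·L = 0.5 × 7.35 = 3.675 m
P_cr = π²EI / L_e² = π² × 102×10⁹ × 1.207×10^-4 / 3.675² = 8.999×10^6 N
Factor of safety n = P_cr / P = 8998.8 / 4790 = 1.88

n ≈ 1.88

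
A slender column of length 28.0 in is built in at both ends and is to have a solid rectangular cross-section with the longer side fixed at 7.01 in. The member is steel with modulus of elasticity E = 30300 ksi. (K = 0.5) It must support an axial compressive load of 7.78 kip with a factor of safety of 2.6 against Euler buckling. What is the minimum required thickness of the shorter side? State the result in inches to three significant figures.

Required P_cr = n·P = 2.6 × 7.78 = 20.23 kip
L_e = K·L = 0.5 × 28.0 = 14.00 in
Required I = P_cr·L_e²/(π²E) = 2.023×10^4 × 14.00² / (π² × 3.03×10^7) = 1.326×10^-2 in⁴
Rectangle, weak axis: I_min = h·b³/12 with h = 7.01 in fixed  ⇒  b = (12I/h)^(1/3) = 0.283 in

b ≈ 0.283 in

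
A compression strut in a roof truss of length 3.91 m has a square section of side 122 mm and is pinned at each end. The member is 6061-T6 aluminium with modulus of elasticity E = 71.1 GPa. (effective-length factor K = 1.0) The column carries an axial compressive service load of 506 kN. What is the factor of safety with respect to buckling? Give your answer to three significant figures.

n ≈ 1.67

I = a⁴/12 = 122⁴/12 = 1.846×10^7 mm⁴
I = 1.846×10^7 mm⁴ = 1.846×10^-5 m⁴
Effective length L_e = K·L = 1 × 3.91 = 3.910 m
P_cr = π²EI / L_e² = π² × 71.1×10⁹ × 1.846×10^-5 / 3.910² = 8.474×10^5 N
Factor of safety n = P_cr / P = 847.37 / 506 = 1.67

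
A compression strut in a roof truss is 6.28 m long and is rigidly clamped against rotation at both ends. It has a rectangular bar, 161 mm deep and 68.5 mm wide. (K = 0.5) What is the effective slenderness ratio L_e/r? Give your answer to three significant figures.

Buckling occurs about the weak axis: I_min = h·b³/12 with b = 68.5 mm (the shorter side).
I_min = 161×68.5³/12 = 4.312×10^6 mm⁴
A = 1.103×10^4 mm²;  r_min = √(I/A) = √(4.312×10^6/1.103×10^4) = 19.77 mm
L_e = K·L = 0.5 × 6.28 m = 3.140 m = 3140.0 mm
λ = L_e / r_min = 3140.0 / 19.77 = 159

λ ≈ 159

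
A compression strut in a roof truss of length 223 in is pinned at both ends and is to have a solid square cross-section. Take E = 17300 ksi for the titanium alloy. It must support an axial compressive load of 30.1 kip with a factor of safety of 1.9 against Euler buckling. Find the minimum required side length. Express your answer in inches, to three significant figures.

a ≈ 3.76 in

Required P_cr = n·P = 1.9 × 30.1 = 57.19 kip
L_e = K·L = 1 × 223 = 223.0 in
Required I = P_cr·L_e²/(π²E) = 5.719×10^4 × 223.0² / (π² × 1.73×10^7) = 16.66 in⁴
Solid square: I = a⁴/12  ⇒  a = (12I)^(1/4) = (12×16.66)^(1/4) = 3.76 in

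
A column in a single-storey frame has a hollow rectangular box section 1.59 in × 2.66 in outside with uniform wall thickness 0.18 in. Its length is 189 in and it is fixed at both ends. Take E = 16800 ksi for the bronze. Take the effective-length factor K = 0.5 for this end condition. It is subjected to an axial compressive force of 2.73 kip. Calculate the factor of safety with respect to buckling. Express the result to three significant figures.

Inner dimensions: h_i = 2.66 − 2×0.18 = 2.300 in, b_i = 1.59 − 2×0.18 = 1.230 in
Weak-axis I_min = (h_o·b_o³ − h_i·b_i³)/12 with b_o = 1.59, b_i = 1.230 in (shorter outer/inner sides).
I_min = (2.66×1.59³ − 2.300×1.230³)/12 = 0.5344 in⁴
Effective length L_e = K·L = 0.5 × 189 = 94.50 in
P_cr = π²EI / L_e² = π² × 16800×10³ × 0.5344 / 94.50² = 9.922×10^3 lb
Factor of safety n = P_cr / P = 9.9216 / 2.73 = 3.63

n ≈ 3.63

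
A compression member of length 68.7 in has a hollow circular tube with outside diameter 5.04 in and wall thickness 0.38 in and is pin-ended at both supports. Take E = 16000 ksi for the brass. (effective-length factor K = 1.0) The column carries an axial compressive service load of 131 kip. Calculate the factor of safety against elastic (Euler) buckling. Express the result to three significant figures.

Inner diameter d_i = 5.04 − 2×0.38 = 4.280 in
I = π(d_o⁴ − d_i⁴)/64 = π(5.04⁴ − 4.280⁴)/64 = 15.20 in⁴
Effective length L_e = K·L = 1 × 68.7 = 68.70 in
P_cr = π²EI / L_e² = π² × 16000×10³ × 15.20 / 68.70² = 5.086×10^5 lb
Factor of safety n = P_cr / P = 508.61 / 131 = 3.88

n ≈ 3.88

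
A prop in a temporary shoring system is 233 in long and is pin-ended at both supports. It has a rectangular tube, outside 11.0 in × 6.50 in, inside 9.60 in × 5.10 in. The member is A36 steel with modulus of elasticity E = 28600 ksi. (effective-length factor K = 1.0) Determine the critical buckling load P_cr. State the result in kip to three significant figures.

P_cr ≈ 757 kip

Weak-axis I_min = (h_o·b_o³ − h_i·b_i³)/12 with b_o = 6.50, b_i = 5.100 in (shorter outer/inner sides).
I_min = (11.0×6.50³ − 9.600×5.100³)/12 = 145.6 in⁴
Effective length L_e = K·L = 1 × 233 = 233.0 in
P_cr = π²EI / L_e² = π² × 28600×10³ × 145.6 / 233.0² = 7.571×10^5 lb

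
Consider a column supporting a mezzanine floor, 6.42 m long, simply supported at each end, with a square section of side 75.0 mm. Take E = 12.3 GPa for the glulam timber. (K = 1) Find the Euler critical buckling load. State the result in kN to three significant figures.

I = a⁴/12 = 75.0⁴/12 = 2.637×10^6 mm⁴
I = 2.637×10^6 mm⁴ = 2.637×10^-6 m⁴
Effective length L_e = K·L = 1 × 6.42 = 6.420 m
P_cr = π²EI / L_e² = π² × 12.3×10⁹ × 2.637×10^-6 / 6.420² = 7.766×10^3 N

P_cr ≈ 7.77 kN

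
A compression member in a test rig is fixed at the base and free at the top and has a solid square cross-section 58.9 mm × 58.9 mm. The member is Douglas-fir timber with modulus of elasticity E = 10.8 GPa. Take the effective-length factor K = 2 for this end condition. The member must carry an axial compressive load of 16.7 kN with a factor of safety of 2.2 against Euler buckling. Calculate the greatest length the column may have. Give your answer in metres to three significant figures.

I = a⁴/12 = 58.9⁴/12 = 1.003×10^6 mm⁴
I = 1.003×10^-6 m⁴
Required critical load P_cr = n·P = 2.2 × 16.7 = 36.74 kN = 3.674×10^4 N
From P_cr = π²EI/(K·L)²:  L = (1/K)·√(π²EI/P_cr) = (1/2)·√(π²×1.08×10^10×1.003×10^-6/3.674×10^4)
L = 0.853 m

L_max ≈ 0.853 m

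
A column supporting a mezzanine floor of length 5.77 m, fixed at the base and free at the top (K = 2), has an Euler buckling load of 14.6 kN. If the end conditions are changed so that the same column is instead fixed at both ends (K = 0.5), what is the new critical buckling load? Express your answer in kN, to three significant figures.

P_cr ≈ 234 kN

P_cr ∝ 1/K², so P_cr,new = P_cr,old × (K_old/K_new)² = 14.6 × (2/0.5)²
= 14.6 × 16.00 = 234 kN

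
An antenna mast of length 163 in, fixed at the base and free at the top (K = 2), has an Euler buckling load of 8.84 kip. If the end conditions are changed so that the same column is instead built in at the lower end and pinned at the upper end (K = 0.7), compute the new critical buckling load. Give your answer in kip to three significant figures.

P_cr ∝ 1/K², so P_cr,new = P_cr,old × (K_old/K_new)² = 8.84 × (2/0.7)²
= 8.84 × 8.163 = 72.2 kip

P_cr ≈ 72.2 kip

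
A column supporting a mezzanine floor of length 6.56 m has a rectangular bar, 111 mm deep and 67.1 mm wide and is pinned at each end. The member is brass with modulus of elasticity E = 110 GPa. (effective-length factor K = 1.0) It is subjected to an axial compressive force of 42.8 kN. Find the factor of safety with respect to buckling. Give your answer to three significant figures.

Buckling occurs about the weak axis: I_min = h·b³/12 with b = 67.1 mm (the shorter side).
I_min = 111×67.1³/12 = 2.795×10^6 mm⁴
I = 2.795×10^6 mm⁴ = 2.795×10^-6 m⁴
Effective length L_e = K·L = 1 × 6.56 = 6.560 m
P_cr = π²EI / L_e² = π² × 110×10⁹ × 2.795×10^-6 / 6.560² = 7.050×10^4 N
Factor of safety n = P_cr / P = 70.501 / 42.8 = 1.65

n ≈ 1.65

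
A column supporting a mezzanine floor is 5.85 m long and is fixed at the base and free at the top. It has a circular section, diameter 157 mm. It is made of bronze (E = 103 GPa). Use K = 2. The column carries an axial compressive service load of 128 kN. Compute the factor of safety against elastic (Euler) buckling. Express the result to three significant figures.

n ≈ 1.73

I = πd⁴/64 = π×157⁴/64 = 2.982×10^7 mm⁴
I = 2.982×10^7 mm⁴ = 2.982×10^-5 m⁴
Effective length L_e = K·L = 2 × 5.85 = 11.70 m
P_cr = π²EI / L_e² = π² × 103×10⁹ × 2.982×10^-5 / 11.70² = 2.215×10^5 N
Factor of safety n = P_cr / P = 221.48 / 128 = 1.73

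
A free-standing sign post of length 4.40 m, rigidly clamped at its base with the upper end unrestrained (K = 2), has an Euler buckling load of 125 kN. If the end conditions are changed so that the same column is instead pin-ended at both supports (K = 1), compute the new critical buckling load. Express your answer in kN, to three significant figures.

P_cr ∝ 1/K², so P_cr,new = P_cr,old × (K_old/K_new)² = 125 × (2/1)²
= 125 × 4.000 = 500 kN

P_cr ≈ 500 kN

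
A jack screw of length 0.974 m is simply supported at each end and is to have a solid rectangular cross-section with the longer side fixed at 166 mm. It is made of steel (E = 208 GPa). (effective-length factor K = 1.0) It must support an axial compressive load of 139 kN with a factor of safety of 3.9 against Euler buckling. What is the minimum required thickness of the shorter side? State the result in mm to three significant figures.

b ≈ 26.3 mm

Required P_cr = n·P = 3.9 × 139 = 542.1 kN
L_e = K·L = 1 × 0.974 = 0.9740 m
Required I = P_cr·L_e²/(π²E) = 5.421×10^5 × 0.9740² / (π² × 2.08×10^11) = 2.505×10^-7 m⁴
I_req = 2.505×10^5 mm⁴
Rectangle, weak axis: I_min = h·b³/12 with h = 166 mm fixed  ⇒  b = (12I/h)^(1/3) = 26.3 mm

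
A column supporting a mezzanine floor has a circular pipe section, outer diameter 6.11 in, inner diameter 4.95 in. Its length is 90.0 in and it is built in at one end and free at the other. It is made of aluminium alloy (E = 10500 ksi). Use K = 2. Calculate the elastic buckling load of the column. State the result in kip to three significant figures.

P_cr ≈ 125 kip

d_o = 6.11 in, d_i = 4.95 in
I = π(d_o⁴ − d_i⁴)/64 = π(6.11⁴ − 4.950⁴)/64 = 38.94 in⁴
Effective length L_e = K·L = 2 × 90.0 = 180.0 in
P_cr = π²EI / L_e² = π² × 10500×10³ × 38.94 / 180.0² = 1.246×10^5 lb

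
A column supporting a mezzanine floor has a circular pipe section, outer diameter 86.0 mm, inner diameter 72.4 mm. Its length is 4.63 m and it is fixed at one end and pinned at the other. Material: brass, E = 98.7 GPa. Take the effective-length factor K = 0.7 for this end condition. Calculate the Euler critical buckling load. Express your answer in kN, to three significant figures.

d_o = 86.0 mm, d_i = 72.4 mm
I = π(d_o⁴ − d_i⁴)/64 = π(86.0⁴ − 72.40⁴)/64 = 1.336×10^6 mm⁴
I = 1.336×10^6 mm⁴ = 1.336×10^-6 m⁴
Effective length L_e = K·L = 0.7 × 4.63 = 3.241 m
P_cr = π²EI / L_e² = π² × 98.7×10⁹ × 1.336×10^-6 / 3.241² = 1.239×10^5 N

P_cr ≈ 124 kN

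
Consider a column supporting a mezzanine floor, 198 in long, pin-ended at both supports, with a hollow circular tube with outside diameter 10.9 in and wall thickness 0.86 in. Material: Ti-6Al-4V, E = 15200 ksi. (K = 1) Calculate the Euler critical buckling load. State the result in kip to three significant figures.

P_cr ≈ 1320 kip

Inner diameter d_i = 10.9 − 2×0.86 = 9.180 in
I = π(d_o⁴ − d_i⁴)/64 = π(10.9⁴ − 9.180⁴)/64 = 344.3 in⁴
Effective length L_e = K·L = 1 × 198 = 198.0 in
P_cr = π²EI / L_e² = π² × 15200×10³ × 344.3 / 198.0² = 1.317×10^6 lb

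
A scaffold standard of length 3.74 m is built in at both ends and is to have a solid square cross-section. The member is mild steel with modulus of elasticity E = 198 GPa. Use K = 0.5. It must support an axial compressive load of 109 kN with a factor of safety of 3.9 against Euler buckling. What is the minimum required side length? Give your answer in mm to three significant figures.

a ≈ 55.0 mm

Required P_cr = n·P = 3.9 × 109 = 425.1 kN
L_e = K·L = 0.5 × 3.74 = 1.870 m
Required I = P_cr·L_e²/(π²E) = 4.251×10^5 × 1.870² / (π² × 1.98×10^11) = 7.607×10^-7 m⁴
I_req = 7.607×10^5 mm⁴
Solid square: I = a⁴/12  ⇒  a = (12I)^(1/4) = (12×7.607×10^5)^(1/4) = 55.0 mm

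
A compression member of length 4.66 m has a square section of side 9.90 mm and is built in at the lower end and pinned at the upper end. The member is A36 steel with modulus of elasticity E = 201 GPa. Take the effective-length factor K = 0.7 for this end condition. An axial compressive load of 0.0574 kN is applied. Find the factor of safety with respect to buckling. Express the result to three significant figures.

n ≈ 2.60

I = a⁴/12 = 9.90⁴/12 = 800.5 mm⁴
I = 800.5 mm⁴ = 8.005×10^-10 m⁴
Effective length L_e = K·L = 0.7 × 4.66 = 3.262 m
P_cr = π²EI / L_e² = π² × 201×10⁹ × 8.005×10^-10 / 3.262² = 149.2 N
Factor of safety n = P_cr / P = 0.14924 / 0.0574 = 2.60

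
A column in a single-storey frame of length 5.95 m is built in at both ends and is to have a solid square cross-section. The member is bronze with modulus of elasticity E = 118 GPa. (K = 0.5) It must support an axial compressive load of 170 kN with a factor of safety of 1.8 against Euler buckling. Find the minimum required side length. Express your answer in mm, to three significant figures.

a ≈ 72.7 mm

Required P_cr = n·P = 1.8 × 170 = 306.0 kN
L_e = K·L = 0.5 × 5.95 = 2.975 m
Required I = P_cr·L_e²/(π²E) = 3.060×10^5 × 2.975² / (π² × 1.18×10^11) = 2.325×10^-6 m⁴
I_req = 2.325×10^6 mm⁴
Solid square: I = a⁴/12  ⇒  a = (12I)^(1/4) = (12×2.325×10^6)^(1/4) = 72.7 mm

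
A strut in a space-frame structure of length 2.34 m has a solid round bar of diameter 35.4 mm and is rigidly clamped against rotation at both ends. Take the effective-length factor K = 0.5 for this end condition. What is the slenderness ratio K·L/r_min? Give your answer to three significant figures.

λ ≈ 132

I = πd⁴/64 = π×35.4⁴/64 = 7.709×10^4 mm⁴
A = 984.2 mm²;  r_min = √(I/A) = √(7.709×10^4/984.2) = 8.850 mm
L_e = K·L = 0.5 × 2.34 m = 1.170 m = 1170.0 mm
λ = L_e / r_min = 1170.0 / 8.850 = 132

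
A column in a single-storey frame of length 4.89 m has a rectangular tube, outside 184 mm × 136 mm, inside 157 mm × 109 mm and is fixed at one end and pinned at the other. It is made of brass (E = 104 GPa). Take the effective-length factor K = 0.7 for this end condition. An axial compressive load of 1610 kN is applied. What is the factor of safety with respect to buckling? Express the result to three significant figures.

Weak-axis I_min = (h_o·b_o³ − h_i·b_i³)/12 with b_o = 136, b_i = 109.0 mm (shorter outer/inner sides).
I_min = (184×136³ − 157.0×109.0³)/12 = 2.163×10^7 mm⁴
I = 2.163×10^7 mm⁴ = 2.163×10^-5 m⁴
Effective length L_e = K·L = 0.7 × 4.89 = 3.423 m
P_cr = π²EI / L_e² = π² × 104×10⁹ × 2.163×10^-5 / 3.423² = 1.895×10^6 N
Factor of safety n = P_cr / P = 1894.6 / 1610 = 1.18

n ≈ 1.18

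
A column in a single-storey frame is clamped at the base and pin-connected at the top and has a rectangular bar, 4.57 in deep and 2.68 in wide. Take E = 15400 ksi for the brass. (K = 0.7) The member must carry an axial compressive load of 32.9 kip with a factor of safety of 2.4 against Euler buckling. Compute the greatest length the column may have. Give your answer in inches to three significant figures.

L_max ≈ 170 in

Buckling occurs about the weak axis: I_min = h·b³/12 with b = 2.68 in (the shorter side).
I_min = 4.57×2.68³/12 = 7.331 in⁴
Required critical load P_cr = n·P = 2.4 × 32.9 = 78.96 kip = 7.896×10^4 lb
From P_cr = π²EI/(K·L)²:  L = (1/K)·√(π²EI/P_cr) = (1/0.7)·√(π²×1.54×10^7×7.331/7.896×10^4)
L = 170 in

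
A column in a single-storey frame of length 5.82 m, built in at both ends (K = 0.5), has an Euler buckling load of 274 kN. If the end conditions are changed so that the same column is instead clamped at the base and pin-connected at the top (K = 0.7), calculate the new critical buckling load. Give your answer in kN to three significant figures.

P_cr ∝ 1/K², so P_cr,new = P_cr,old × (K_old/K_new)² = 274 × (0.5/0.7)²
= 274 × 0.5102 = 140 kN

P_cr ≈ 140 kN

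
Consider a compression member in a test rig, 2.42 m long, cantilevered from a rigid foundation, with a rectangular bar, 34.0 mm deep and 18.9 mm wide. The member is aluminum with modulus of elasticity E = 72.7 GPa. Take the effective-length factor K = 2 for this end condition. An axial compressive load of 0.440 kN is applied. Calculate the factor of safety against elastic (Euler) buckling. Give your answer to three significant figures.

n ≈ 1.33

Buckling occurs about the weak axis: I_min = h·b³/12 with b = 18.9 mm (the shorter side).
I_min = 34.0×18.9³/12 = 1.913×10^4 mm⁴
I = 1.913×10^4 mm⁴ = 1.913×10^-8 m⁴
Effective length L_e = K·L = 2 × 2.42 = 4.840 m
P_cr = π²EI / L_e² = π² × 72.7×10⁹ × 1.913×10^-8 / 4.840² = 585.9 N
Factor of safety n = P_cr / P = 0.58590 / 0.440 = 1.33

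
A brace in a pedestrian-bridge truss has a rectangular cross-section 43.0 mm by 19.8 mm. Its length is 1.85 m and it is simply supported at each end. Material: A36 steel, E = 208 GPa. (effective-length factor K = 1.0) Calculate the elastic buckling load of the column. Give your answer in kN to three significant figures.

Buckling occurs about the weak axis: I_min = h·b³/12 with b = 19.8 mm (the shorter side).
I_min = 43.0×19.8³/12 = 2.782×10^4 mm⁴
I = 2.782×10^4 mm⁴ = 2.782×10^-8 m⁴
Effective length L_e = K·L = 1 × 1.85 = 1.850 m
P_cr = π²EI / L_e² = π² × 208×10⁹ × 2.782×10^-8 / 1.850² = 1.668×10^4 N

P_cr ≈ 16.7 kN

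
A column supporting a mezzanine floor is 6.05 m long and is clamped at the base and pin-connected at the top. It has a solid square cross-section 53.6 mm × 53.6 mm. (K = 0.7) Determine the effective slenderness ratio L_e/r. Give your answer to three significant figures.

λ ≈ 274

For a square r = a/√12 = 53.6/√12 = 15.47 mm
L_e = K·L = 0.7 × 6.05 m = 4.235 m = 4235.0 mm
λ = L_e / r_min = 4235.0 / 15.47 = 274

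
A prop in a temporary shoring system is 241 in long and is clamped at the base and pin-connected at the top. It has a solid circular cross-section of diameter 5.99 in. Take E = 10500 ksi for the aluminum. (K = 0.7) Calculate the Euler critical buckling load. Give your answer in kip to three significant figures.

P_cr ≈ 230 kip

I = πd⁴/64 = π×5.99⁴/64 = 63.19 in⁴
Effective length L_e = K·L = 0.7 × 241 = 168.7 in
P_cr = π²EI / L_e² = π² × 10500×10³ × 63.19 / 168.7² = 2.301×10^5 lb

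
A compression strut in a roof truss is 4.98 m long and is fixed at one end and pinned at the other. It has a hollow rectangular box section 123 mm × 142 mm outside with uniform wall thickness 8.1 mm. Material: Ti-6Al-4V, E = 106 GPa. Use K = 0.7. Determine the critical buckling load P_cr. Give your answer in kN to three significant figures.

Inner dimensions: h_i = 142 − 2×8.1 = 125.8 mm, b_i = 123 − 2×8.1 = 106.8 mm
Weak-axis I_min = (h_o·b_o³ − h_i·b_i³)/12 with b_o = 123, b_i = 106.8 mm (shorter outer/inner sides).
I_min = (142×123³ − 125.8×106.8³)/12 = 9.250×10^6 mm⁴
I = 9.250×10^6 mm⁴ = 9.250×10^-6 m⁴
Effective length L_e = K·L = 0.7 × 4.98 = 3.486 m
P_cr = π²EI / L_e² = π² × 106×10⁹ × 9.250×10^-6 / 3.486² = 7.963×10^5 N

P_cr ≈ 796 kN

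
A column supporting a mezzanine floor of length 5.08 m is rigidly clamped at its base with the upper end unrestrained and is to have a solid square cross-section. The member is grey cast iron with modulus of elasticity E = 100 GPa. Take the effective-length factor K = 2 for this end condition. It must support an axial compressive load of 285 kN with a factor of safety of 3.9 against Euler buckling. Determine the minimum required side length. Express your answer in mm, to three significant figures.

a ≈ 193 mm

Required P_cr = n·P = 3.9 × 285 = 1112 kN
L_e = K·L = 2 × 5.08 = 10.16 m
Required I = P_cr·L_e²/(π²E) = 1.111×10^6 × 10.16² / (π² × 1.00×10^11) = 1.163×10^-4 m⁴
I_req = 1.163×10^8 mm⁴
Solid square: I = a⁴/12  ⇒  a = (12I)^(1/4) = (12×1.163×10^8)^(1/4) = 193 mm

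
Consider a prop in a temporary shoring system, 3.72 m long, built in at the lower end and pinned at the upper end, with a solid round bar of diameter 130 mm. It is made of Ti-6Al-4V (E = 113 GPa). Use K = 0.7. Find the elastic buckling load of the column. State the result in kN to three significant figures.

P_cr ≈ 2310 kN

I = πd⁴/64 = π×130⁴/64 = 1.402×10^7 mm⁴
I = 1.402×10^7 mm⁴ = 1.402×10^-5 m⁴
Effective length L_e = K·L = 0.7 × 3.72 = 2.604 m
P_cr = π²EI / L_e² = π² × 113×10⁹ × 1.402×10^-5 / 2.604² = 2.306×10^6 N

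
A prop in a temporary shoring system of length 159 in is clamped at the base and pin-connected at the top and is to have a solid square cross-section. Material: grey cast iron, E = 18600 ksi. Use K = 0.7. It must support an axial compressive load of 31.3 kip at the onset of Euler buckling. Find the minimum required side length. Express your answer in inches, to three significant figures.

a ≈ 2.24 in

L_e = K·L = 0.7 × 159 = 111.3 in
Required I = P_cr·L_e²/(π²E) = 3.130×10^4 × 111.3² / (π² × 1.86×10^7) = 2.112 in⁴
Solid square: I = a⁴/12  ⇒  a = (12I)^(1/4) = (12×2.112)^(1/4) = 2.24 in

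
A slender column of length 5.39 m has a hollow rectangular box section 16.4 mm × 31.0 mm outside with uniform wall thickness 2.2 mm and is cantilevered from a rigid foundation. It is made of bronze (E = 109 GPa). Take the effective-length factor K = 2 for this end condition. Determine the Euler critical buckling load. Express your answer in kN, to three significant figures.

P_cr ≈ 0.0700 kN

Inner dimensions: h_i = 31.0 − 2×2.2 = 26.60 mm, b_i = 16.4 − 2×2.2 = 12.00 mm
Weak-axis I_min = (h_o·b_o³ − h_i·b_i³)/12 with b_o = 16.4, b_i = 12.00 mm (shorter outer/inner sides).
I_min = (31.0×16.4³ − 26.60×12.00³)/12 = 7.565×10^3 mm⁴
I = 7.565×10^3 mm⁴ = 7.565×10^-9 m⁴
Effective length L_e = K·L = 2 × 5.39 = 10.78 m
P_cr = π²EI / L_e² = π² × 109×10⁹ × 7.565×10^-9 / 10.78² = 70.03 N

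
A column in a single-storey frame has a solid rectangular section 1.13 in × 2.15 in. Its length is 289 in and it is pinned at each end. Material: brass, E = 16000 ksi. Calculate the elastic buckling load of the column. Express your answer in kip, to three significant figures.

Buckling occurs about the weak axis: I_min = h·b³/12 with b = 1.13 in (the shorter side).
I_min = 2.15×1.13³/12 = 0.2585 in⁴
Effective length L_e = K·L = 1 × 289 = 289.0 in
P_cr = π²EI / L_e² = π² × 16000×10³ × 0.2585 / 289.0² = 488.8 lb

P_cr ≈ 0.489 kip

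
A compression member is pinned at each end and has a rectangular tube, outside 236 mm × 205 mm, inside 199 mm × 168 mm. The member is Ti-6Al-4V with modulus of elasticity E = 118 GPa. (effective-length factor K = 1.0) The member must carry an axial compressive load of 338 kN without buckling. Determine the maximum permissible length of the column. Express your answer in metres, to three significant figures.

Weak-axis I_min = (h_o·b_o³ − h_i·b_i³)/12 with b_o = 205, b_i = 168.0 mm (shorter outer/inner sides).
I_min = (236×205³ − 199.0×168.0³)/12 = 9.080×10^7 mm⁴
I = 9.080×10^-5 m⁴
At the buckling limit P_cr = P = 3.380×10^5 N
From P_cr = π²EI/(K·L)²:  L = (1/K)·√(π²EI/P_cr) = (1/1)·√(π²×1.18×10^11×9.080×10^-5/3.380×10^5)
L = 17.7 m

L_max ≈ 17.7 m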